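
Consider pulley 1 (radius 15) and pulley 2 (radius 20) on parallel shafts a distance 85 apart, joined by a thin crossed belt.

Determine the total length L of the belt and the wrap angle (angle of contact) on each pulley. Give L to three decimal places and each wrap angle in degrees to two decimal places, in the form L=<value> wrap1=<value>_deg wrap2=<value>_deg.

crossed belt: β = asin((r1+r2)/C) = asin(35/85) = 24.3157°
wrap1 = wrap2 = π + 2β = 228.6315°
tangent length = C·cosβ = 77.4597
L = (r1+r2)·wrap + 2·C·cosβ = 35·3.9904 + 2·77.4597 = 294.5824

L=294.582 wrap1=228.63_deg wrap2=228.63_deg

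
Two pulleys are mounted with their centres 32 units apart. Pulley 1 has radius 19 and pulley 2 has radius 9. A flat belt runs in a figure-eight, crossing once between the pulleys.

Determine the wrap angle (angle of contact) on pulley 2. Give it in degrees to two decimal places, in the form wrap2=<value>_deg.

crossed belt: β = asin((r1+r2)/C) = asin(28/32) = 61.0450°
wrap1 = wrap2 = π + 2β = 302.0900°

wrap2=302.09_deg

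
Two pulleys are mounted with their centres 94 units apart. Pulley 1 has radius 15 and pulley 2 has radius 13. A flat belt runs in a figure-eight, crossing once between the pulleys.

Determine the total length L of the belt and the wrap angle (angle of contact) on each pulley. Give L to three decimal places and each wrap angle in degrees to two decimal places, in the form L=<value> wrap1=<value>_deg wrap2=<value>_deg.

crossed belt: β = asin((r1+r2)/C) = asin(28/94) = 17.3299°
wrap1 = wrap2 = π + 2β = 214.6597°
tangent length = C·cosβ = 89.7329
L = (r1+r2)·wrap + 2·C·cosβ = 28·3.7465 + 2·89.7329 = 284.3684

L=284.368 wrap1=214.66_deg wrap2=214.66_deg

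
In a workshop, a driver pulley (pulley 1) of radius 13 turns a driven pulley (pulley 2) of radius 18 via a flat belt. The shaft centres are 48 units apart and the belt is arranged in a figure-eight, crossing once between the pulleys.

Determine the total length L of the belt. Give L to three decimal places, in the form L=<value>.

L=214.214

crossed belt: β = asin((r1+r2)/C) = asin(31/48) = 40.2282°
wrap1 = wrap2 = π + 2β = 260.4564°
tangent length = C·cosβ = 36.6470
L = (r1+r2)·wrap + 2·C·cosβ = 31·4.5458 + 2·36.6470 = 214.2144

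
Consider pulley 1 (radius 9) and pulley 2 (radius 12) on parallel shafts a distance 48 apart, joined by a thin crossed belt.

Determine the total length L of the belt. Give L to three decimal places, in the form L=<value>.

crossed belt: β = asin((r1+r2)/C) = asin(21/48) = 25.9445°
wrap1 = wrap2 = π + 2β = 231.8890°
tangent length = C·cosβ = 43.1625
L = (r1+r2)·wrap + 2·C·cosβ = 21·4.0472 + 2·43.1625 = 171.3167

L=171.317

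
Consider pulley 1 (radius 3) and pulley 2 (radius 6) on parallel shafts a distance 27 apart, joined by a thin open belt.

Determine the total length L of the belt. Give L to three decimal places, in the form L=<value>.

L=82.608

open belt: β = asin((r2−r1)/C) = asin(3/27) = 6.3794°
wrap1 = π − 2β = 167.2413°
wrap2 = π + 2β = 192.7587°
tangent length = C·cosβ = 26.8328
L = r1·wrap1 + r2·wrap2 + 2·C·cosβ = 3·2.9189 + 6·3.3643 + 2·26.8328 = 82.6080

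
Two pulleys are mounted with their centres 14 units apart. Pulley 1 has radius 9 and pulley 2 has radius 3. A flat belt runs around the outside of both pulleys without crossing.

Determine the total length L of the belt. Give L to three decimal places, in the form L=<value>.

L=68.312

open belt: β = asin((r2−r1)/C) = asin(-6/14) = -25.3769°
wrap1 = π − 2β = 230.7539°
wrap2 = π + 2β = 129.2461°
tangent length = C·cosβ = 12.6491
L = r1·wrap1 + r2·wrap2 + 2·C·cosβ = 9·4.0274 + 3·2.2558 + 2·12.6491 = 68.3123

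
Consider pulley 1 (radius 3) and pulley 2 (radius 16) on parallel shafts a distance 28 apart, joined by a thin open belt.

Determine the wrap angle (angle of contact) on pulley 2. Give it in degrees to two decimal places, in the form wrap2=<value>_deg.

open belt: β = asin((r2−r1)/C) = asin(13/28) = 27.6640°
wrap1 = π − 2β = 124.6720°
wrap2 = π + 2β = 235.3280°

wrap2=235.33_deg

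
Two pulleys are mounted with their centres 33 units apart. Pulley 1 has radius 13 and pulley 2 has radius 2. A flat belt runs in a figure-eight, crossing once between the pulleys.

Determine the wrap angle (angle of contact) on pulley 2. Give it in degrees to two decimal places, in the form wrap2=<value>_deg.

wrap2=234.07_deg

crossed belt: β = asin((r1+r2)/C) = asin(15/33) = 27.0357°
wrap1 = wrap2 = π + 2β = 234.0714°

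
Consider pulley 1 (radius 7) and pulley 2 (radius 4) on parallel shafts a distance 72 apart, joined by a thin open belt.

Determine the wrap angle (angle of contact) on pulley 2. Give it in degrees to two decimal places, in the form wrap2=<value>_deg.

open belt: β = asin((r2−r1)/C) = asin(-3/72) = -2.3880°
wrap1 = π − 2β = 184.7760°
wrap2 = π + 2β = 175.2240°

wrap2=175.22_deg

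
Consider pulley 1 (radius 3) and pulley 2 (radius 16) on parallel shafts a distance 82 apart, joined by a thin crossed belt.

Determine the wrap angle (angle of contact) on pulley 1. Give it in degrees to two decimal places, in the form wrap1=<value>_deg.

crossed belt: β = asin((r1+r2)/C) = asin(19/82) = 13.3976°
wrap1 = wrap2 = π + 2β = 206.7952°

wrap1=206.80_deg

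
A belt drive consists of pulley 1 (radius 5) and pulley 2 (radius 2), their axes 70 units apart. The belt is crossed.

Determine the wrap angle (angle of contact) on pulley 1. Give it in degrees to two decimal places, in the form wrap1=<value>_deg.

wrap1=191.48_deg

crossed belt: β = asin((r1+r2)/C) = asin(7/70) = 5.7392°
wrap1 = wrap2 = π + 2β = 191.4783°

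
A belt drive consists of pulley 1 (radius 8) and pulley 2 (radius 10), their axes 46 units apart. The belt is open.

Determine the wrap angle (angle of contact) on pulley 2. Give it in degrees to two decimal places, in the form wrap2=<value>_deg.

wrap2=184.98_deg

open belt: β = asin((r2−r1)/C) = asin(2/46) = 2.4919°
wrap1 = π − 2β = 175.0162°
wrap2 = π + 2β = 184.9838°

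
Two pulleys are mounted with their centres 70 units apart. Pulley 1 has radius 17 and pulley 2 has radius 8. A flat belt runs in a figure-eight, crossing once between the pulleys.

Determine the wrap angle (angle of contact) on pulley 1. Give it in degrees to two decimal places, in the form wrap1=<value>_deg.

wrap1=221.85_deg

crossed belt: β = asin((r1+r2)/C) = asin(25/70) = 20.9248°
wrap1 = wrap2 = π + 2β = 221.8497°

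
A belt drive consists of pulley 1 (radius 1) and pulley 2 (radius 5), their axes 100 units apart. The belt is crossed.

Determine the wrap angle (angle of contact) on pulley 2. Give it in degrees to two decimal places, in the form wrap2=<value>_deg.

wrap2=186.88_deg

crossed belt: β = asin((r1+r2)/C) = asin(6/100) = 3.4398°
wrap1 = wrap2 = π + 2β = 186.8796°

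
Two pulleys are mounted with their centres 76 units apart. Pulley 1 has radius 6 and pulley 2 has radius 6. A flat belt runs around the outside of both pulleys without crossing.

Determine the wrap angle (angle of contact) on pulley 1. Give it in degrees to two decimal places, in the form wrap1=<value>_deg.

open belt: β = asin((r2−r1)/C) = asin(0/76) = 0.0000°
wrap1 = π − 2β = 180.0000°
wrap2 = π + 2β = 180.0000°

wrap1=180.00_deg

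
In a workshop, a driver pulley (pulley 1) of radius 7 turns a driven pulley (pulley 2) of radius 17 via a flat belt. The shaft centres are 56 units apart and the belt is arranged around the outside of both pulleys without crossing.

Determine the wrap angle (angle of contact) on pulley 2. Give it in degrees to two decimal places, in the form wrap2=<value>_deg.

wrap2=200.57_deg

open belt: β = asin((r2−r1)/C) = asin(10/56) = 10.2866°
wrap1 = π − 2β = 159.4269°
wrap2 = π + 2β = 200.5731°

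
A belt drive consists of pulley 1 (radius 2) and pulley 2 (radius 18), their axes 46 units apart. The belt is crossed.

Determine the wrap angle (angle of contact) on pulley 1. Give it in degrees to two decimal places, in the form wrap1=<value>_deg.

crossed belt: β = asin((r1+r2)/C) = asin(20/46) = 25.7715°
wrap1 = wrap2 = π + 2β = 231.5429°

wrap1=231.54_deg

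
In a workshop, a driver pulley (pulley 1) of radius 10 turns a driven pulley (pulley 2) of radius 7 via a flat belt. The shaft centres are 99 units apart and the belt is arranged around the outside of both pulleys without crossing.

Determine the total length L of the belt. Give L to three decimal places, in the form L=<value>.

open belt: β = asin((r2−r1)/C) = asin(-3/99) = -1.7365°
wrap1 = π − 2β = 183.4730°
wrap2 = π + 2β = 176.5270°
tangent length = C·cosβ = 98.9545
L = r1·wrap1 + r2·wrap2 + 2·C·cosβ = 10·3.2022 + 7·3.0810 + 2·98.9545 = 251.4980

L=251.498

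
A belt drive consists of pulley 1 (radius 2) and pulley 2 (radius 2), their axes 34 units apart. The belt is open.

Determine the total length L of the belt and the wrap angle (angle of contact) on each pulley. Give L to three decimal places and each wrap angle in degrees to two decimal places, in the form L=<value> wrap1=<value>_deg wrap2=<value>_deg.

open belt: β = asin((r2−r1)/C) = asin(0/34) = 0.0000°
wrap1 = π − 2β = 180.0000°
wrap2 = π + 2β = 180.0000°
tangent length = C·cosβ = 34.0000
L = r1·wrap1 + r2·wrap2 + 2·C·cosβ = 2·3.1416 + 2·3.1416 + 2·34.0000 = 80.5664

L=80.566 wrap1=180.00_deg wrap2=180.00_deg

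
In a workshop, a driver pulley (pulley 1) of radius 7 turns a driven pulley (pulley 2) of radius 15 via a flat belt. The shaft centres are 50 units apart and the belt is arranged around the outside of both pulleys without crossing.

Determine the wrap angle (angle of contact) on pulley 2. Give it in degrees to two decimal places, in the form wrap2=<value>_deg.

open belt: β = asin((r2−r1)/C) = asin(8/50) = 9.2069°
wrap1 = π − 2β = 161.5862°
wrap2 = π + 2β = 198.4138°

wrap2=198.41_deg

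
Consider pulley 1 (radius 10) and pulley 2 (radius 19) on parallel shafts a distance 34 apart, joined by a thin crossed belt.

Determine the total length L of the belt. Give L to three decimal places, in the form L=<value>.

L=185.855

crossed belt: β = asin((r1+r2)/C) = asin(29/34) = 58.5330°
wrap1 = wrap2 = π + 2β = 297.0660°
tangent length = C·cosβ = 17.7482
L = (r1+r2)·wrap + 2·C·cosβ = 29·5.1848 + 2·17.7482 = 185.8551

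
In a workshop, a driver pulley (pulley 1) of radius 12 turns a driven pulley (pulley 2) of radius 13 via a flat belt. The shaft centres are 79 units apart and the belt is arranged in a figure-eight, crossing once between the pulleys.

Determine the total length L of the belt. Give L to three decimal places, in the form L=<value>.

crossed belt: β = asin((r1+r2)/C) = asin(25/79) = 18.4487°
wrap1 = wrap2 = π + 2β = 216.8974°
tangent length = C·cosβ = 74.9400
L = (r1+r2)·wrap + 2·C·cosβ = 25·3.7856 + 2·74.9400 = 244.5193

L=244.519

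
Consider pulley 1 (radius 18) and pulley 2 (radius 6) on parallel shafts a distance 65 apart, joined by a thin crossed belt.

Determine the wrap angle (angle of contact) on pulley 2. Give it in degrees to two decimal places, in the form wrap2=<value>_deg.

crossed belt: β = asin((r1+r2)/C) = asin(24/65) = 21.6682°
wrap1 = wrap2 = π + 2β = 223.3364°

wrap2=223.34_deg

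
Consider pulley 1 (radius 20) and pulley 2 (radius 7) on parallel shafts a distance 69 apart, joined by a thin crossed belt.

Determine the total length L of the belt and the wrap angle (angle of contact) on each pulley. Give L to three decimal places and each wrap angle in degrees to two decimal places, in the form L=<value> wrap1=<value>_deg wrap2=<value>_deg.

crossed belt: β = asin((r1+r2)/C) = asin(27/69) = 23.0357°
wrap1 = wrap2 = π + 2β = 226.0714°
tangent length = C·cosβ = 63.4980
L = (r1+r2)·wrap + 2·C·cosβ = 27·3.9457 + 2·63.4980 = 233.5297

L=233.530 wrap1=226.07_deg wrap2=226.07_deg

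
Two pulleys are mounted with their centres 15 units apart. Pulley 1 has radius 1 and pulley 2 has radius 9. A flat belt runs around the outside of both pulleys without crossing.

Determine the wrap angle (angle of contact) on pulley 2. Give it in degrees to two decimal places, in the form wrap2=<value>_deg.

open belt: β = asin((r2−r1)/C) = asin(8/15) = 32.2310°
wrap1 = π − 2β = 115.5381°
wrap2 = π + 2β = 244.4619°

wrap2=244.46_deg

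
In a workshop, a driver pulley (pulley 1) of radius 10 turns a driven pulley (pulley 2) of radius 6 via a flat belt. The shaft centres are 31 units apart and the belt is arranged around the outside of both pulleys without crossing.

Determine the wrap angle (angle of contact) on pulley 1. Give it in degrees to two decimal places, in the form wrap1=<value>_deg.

wrap1=194.83_deg

open belt: β = asin((r2−r1)/C) = asin(-4/31) = -7.4137°
wrap1 = π − 2β = 194.8273°
wrap2 = π + 2β = 165.1727°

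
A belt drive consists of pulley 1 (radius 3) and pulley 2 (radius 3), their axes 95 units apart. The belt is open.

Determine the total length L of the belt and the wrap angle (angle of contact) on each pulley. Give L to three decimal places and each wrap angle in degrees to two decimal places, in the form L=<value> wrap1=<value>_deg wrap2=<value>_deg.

L=208.850 wrap1=180.00_deg wrap2=180.00_deg

open belt: β = asin((r2−r1)/C) = asin(0/95) = 0.0000°
wrap1 = π − 2β = 180.0000°
wrap2 = π + 2β = 180.0000°
tangent length = C·cosβ = 95.0000
L = r1·wrap1 + r2·wrap2 + 2·C·cosβ = 3·3.1416 + 3·3.1416 + 2·95.0000 = 208.8496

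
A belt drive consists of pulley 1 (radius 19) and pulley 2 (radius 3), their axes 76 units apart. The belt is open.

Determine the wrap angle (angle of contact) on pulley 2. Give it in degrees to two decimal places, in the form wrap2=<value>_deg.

open belt: β = asin((r2−r1)/C) = asin(-16/76) = -12.1532°
wrap1 = π − 2β = 204.3064°
wrap2 = π + 2β = 155.6936°

wrap2=155.69_deg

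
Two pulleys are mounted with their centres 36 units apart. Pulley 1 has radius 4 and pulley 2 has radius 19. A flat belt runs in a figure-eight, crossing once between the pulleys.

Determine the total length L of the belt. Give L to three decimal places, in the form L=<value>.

L=159.527

crossed belt: β = asin((r1+r2)/C) = asin(23/36) = 39.7090°
wrap1 = wrap2 = π + 2β = 259.4180°
tangent length = C·cosβ = 27.6948
L = (r1+r2)·wrap + 2·C·cosβ = 23·4.5277 + 2·27.6948 = 159.5266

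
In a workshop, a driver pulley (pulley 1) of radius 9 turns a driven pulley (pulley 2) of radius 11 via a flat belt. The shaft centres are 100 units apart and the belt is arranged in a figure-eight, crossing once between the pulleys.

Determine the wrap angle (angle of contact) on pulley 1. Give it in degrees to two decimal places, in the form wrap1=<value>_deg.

wrap1=203.07_deg

crossed belt: β = asin((r1+r2)/C) = asin(20/100) = 11.5370°
wrap1 = wrap2 = π + 2β = 203.0739°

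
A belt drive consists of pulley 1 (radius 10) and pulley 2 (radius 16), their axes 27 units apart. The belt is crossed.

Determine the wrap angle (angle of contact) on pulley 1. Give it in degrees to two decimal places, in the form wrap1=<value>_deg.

wrap1=328.72_deg

crossed belt: β = asin((r1+r2)/C) = asin(26/27) = 74.3575°
wrap1 = wrap2 = π + 2β = 328.7151°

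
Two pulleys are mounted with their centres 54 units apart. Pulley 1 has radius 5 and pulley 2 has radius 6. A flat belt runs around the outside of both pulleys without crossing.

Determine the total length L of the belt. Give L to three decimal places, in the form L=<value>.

L=142.576

open belt: β = asin((r2−r1)/C) = asin(1/54) = 1.0611°
wrap1 = π − 2β = 177.8778°
wrap2 = π + 2β = 182.1222°
tangent length = C·cosβ = 53.9907
L = r1·wrap1 + r2·wrap2 + 2·C·cosβ = 5·3.1046 + 6·3.1786 + 2·53.9907 = 142.5760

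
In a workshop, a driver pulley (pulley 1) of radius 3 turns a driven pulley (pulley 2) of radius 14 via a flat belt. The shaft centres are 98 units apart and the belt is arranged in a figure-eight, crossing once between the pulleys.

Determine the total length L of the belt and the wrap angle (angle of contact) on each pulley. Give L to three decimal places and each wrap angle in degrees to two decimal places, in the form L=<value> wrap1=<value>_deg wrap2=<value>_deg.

L=252.364 wrap1=199.98_deg wrap2=199.98_deg

crossed belt: β = asin((r1+r2)/C) = asin(17/98) = 9.9896°
wrap1 = wrap2 = π + 2β = 199.9792°
tangent length = C·cosβ = 96.5142
L = (r1+r2)·wrap + 2·C·cosβ = 17·3.4903 + 2·96.5142 = 252.3635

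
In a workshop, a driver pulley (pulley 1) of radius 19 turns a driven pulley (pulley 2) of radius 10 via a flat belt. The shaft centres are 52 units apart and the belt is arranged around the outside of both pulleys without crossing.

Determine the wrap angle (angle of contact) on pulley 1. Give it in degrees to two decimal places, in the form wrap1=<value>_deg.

open belt: β = asin((r2−r1)/C) = asin(-9/52) = -9.9668°
wrap1 = π − 2β = 199.9335°
wrap2 = π + 2β = 160.0665°

wrap1=199.93_deg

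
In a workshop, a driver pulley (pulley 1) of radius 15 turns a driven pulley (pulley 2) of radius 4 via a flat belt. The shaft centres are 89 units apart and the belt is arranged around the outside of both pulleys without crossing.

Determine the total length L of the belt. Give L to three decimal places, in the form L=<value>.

L=239.052

open belt: β = asin((r2−r1)/C) = asin(-11/89) = -7.0997°
wrap1 = π − 2β = 194.1993°
wrap2 = π + 2β = 165.8007°
tangent length = C·cosβ = 88.3176
L = r1·wrap1 + r2·wrap2 + 2·C·cosβ = 15·3.3894 + 4·2.8938 + 2·88.3176 = 239.0515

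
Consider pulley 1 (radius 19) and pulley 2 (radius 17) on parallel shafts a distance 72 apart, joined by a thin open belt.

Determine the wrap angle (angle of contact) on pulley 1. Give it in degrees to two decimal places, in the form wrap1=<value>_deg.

open belt: β = asin((r2−r1)/C) = asin(-2/72) = -1.5918°
wrap1 = π − 2β = 183.1835°
wrap2 = π + 2β = 176.8165°

wrap1=183.18_deg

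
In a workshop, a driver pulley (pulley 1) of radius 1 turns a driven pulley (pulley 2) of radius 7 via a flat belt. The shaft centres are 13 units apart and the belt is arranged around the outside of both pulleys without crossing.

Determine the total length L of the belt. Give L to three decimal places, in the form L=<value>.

open belt: β = asin((r2−r1)/C) = asin(6/13) = 27.4864°
wrap1 = π − 2β = 125.0271°
wrap2 = π + 2β = 234.9729°
tangent length = C·cosβ = 11.5326
L = r1·wrap1 + r2·wrap2 + 2·C·cosβ = 1·2.1821 + 7·4.1010 + 2·11.5326 = 53.9546

L=53.955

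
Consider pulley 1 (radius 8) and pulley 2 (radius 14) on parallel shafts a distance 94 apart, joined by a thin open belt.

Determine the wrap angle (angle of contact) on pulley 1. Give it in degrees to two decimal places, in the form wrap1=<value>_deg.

wrap1=172.68_deg

open belt: β = asin((r2−r1)/C) = asin(6/94) = 3.6597°
wrap1 = π − 2β = 172.6807°
wrap2 = π + 2β = 187.3193°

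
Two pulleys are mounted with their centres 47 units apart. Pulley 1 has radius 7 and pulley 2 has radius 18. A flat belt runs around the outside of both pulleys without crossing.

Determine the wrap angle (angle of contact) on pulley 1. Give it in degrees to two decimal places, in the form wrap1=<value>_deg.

open belt: β = asin((r2−r1)/C) = asin(11/47) = 13.5352°
wrap1 = π − 2β = 152.9296°
wrap2 = π + 2β = 207.0704°

wrap1=152.93_deg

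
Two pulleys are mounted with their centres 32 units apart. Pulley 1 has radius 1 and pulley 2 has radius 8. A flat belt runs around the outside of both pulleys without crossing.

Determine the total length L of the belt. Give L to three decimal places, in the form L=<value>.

open belt: β = asin((r2−r1)/C) = asin(7/32) = 12.6356°
wrap1 = π − 2β = 154.7287°
wrap2 = π + 2β = 205.2713°
tangent length = C·cosβ = 31.2250
L = r1·wrap1 + r2·wrap2 + 2·C·cosβ = 1·2.7005 + 8·3.5827 + 2·31.2250 = 93.8118

L=93.812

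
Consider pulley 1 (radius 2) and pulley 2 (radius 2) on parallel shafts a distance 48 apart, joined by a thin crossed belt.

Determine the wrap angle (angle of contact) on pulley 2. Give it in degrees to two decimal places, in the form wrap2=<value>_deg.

wrap2=189.56_deg

crossed belt: β = asin((r1+r2)/C) = asin(4/48) = 4.7802°
wrap1 = wrap2 = π + 2β = 189.5604°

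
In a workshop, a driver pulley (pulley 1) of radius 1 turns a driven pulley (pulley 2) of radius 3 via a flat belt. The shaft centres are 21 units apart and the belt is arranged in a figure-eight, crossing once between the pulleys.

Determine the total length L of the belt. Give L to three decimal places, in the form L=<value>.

crossed belt: β = asin((r1+r2)/C) = asin(4/21) = 10.9806°
wrap1 = wrap2 = π + 2β = 201.9612°
tangent length = C·cosβ = 20.6155
L = (r1+r2)·wrap + 2·C·cosβ = 4·3.5249 + 2·20.6155 = 55.3306

L=55.331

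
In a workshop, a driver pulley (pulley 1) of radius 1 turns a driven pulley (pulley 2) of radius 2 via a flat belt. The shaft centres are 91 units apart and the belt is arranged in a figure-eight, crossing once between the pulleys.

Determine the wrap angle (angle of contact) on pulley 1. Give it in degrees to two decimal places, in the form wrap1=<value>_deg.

wrap1=183.78_deg

crossed belt: β = asin((r1+r2)/C) = asin(3/91) = 1.8892°
wrap1 = wrap2 = π + 2β = 183.7784°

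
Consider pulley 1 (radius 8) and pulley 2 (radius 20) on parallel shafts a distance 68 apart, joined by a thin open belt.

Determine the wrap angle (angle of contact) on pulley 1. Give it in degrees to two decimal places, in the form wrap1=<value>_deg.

wrap1=159.67_deg

open belt: β = asin((r2−r1)/C) = asin(12/68) = 10.1642°
wrap1 = π − 2β = 159.6715°
wrap2 = π + 2β = 200.3285°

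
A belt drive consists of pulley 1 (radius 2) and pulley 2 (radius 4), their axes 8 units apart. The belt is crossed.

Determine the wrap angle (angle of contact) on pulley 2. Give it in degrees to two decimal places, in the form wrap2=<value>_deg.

crossed belt: β = asin((r1+r2)/C) = asin(6/8) = 48.5904°
wrap1 = wrap2 = π + 2β = 277.1808°

wrap2=277.18_deg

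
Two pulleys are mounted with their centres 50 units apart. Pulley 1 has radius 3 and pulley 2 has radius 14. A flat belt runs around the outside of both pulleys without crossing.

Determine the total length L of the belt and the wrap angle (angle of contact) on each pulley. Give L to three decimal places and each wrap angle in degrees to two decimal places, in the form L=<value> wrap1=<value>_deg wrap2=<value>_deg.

L=155.837 wrap1=154.58_deg wrap2=205.42_deg

open belt: β = asin((r2−r1)/C) = asin(11/50) = 12.7090°
wrap1 = π − 2β = 154.5819°
wrap2 = π + 2β = 205.4181°
tangent length = C·cosβ = 48.7750
L = r1·wrap1 + r2·wrap2 + 2·C·cosβ = 3·2.6980 + 14·3.5852 + 2·48.7750 = 155.8370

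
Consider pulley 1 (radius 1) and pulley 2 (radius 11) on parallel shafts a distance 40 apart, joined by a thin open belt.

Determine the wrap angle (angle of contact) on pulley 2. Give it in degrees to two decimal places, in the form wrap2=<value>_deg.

open belt: β = asin((r2−r1)/C) = asin(10/40) = 14.4775°
wrap1 = π − 2β = 151.0450°
wrap2 = π + 2β = 208.9550°

wrap2=208.96_deg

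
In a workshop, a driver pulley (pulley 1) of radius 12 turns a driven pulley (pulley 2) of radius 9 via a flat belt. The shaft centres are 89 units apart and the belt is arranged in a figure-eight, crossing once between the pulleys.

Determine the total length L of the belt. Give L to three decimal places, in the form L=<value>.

L=248.952

crossed belt: β = asin((r1+r2)/C) = asin(21/89) = 13.6479°
wrap1 = wrap2 = π + 2β = 207.2959°
tangent length = C·cosβ = 86.4870
L = (r1+r2)·wrap + 2·C·cosβ = 21·3.6180 + 2·86.4870 = 248.9519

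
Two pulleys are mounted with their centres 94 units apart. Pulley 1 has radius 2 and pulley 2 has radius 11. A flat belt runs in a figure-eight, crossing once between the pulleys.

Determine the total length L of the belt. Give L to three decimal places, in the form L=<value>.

crossed belt: β = asin((r1+r2)/C) = asin(13/94) = 7.9494°
wrap1 = wrap2 = π + 2β = 195.8987°
tangent length = C·cosβ = 93.0967
L = (r1+r2)·wrap + 2·C·cosβ = 13·3.4191 + 2·93.0967 = 230.6415

L=230.641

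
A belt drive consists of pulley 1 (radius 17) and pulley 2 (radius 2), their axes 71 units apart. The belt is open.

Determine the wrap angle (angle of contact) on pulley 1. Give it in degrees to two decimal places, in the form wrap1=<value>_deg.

wrap1=204.39_deg

open belt: β = asin((r2−r1)/C) = asin(-15/71) = -12.1966°
wrap1 = π − 2β = 204.3933°
wrap2 = π + 2β = 155.6067°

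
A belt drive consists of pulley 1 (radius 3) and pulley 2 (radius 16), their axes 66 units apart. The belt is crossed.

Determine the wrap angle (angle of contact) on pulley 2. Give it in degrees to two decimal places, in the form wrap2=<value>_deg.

crossed belt: β = asin((r1+r2)/C) = asin(19/66) = 16.7310°
wrap1 = wrap2 = π + 2β = 213.4620°

wrap2=213.46_deg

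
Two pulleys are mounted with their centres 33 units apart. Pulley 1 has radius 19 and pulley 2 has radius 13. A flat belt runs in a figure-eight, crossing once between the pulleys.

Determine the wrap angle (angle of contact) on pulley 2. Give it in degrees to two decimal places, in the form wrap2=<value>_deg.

wrap2=331.72_deg

crossed belt: β = asin((r1+r2)/C) = asin(32/33) = 75.8589°
wrap1 = wrap2 = π + 2β = 331.7178°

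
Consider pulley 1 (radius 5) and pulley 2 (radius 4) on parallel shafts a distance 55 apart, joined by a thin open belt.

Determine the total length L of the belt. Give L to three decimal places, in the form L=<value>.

open belt: β = asin((r2−r1)/C) = asin(-1/55) = -1.0418°
wrap1 = π − 2β = 182.0836°
wrap2 = π + 2β = 177.9164°
tangent length = C·cosβ = 54.9909
L = r1·wrap1 + r2·wrap2 + 2·C·cosβ = 5·3.1780 + 4·3.1052 + 2·54.9909 = 138.2925

L=138.293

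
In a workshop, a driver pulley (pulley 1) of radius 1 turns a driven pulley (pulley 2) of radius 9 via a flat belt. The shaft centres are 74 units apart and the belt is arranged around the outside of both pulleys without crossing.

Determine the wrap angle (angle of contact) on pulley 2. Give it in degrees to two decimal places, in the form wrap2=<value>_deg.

wrap2=192.41_deg

open belt: β = asin((r2−r1)/C) = asin(8/74) = 6.2063°
wrap1 = π − 2β = 167.5875°
wrap2 = π + 2β = 192.4125°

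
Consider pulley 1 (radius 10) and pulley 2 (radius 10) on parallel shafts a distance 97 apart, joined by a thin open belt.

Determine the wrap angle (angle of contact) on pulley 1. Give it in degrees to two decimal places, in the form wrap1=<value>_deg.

open belt: β = asin((r2−r1)/C) = asin(0/97) = 0.0000°
wrap1 = π − 2β = 180.0000°
wrap2 = π + 2β = 180.0000°

wrap1=180.00_deg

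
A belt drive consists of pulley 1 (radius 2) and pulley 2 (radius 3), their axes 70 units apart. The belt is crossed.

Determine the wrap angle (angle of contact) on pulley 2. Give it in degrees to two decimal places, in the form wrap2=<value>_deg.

wrap2=188.19_deg

crossed belt: β = asin((r1+r2)/C) = asin(5/70) = 4.0960°
wrap1 = wrap2 = π + 2β = 188.1921°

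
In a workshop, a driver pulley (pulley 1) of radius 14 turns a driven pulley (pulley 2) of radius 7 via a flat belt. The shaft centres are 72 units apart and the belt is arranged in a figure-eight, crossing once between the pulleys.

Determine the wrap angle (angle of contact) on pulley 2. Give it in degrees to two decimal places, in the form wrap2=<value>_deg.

wrap2=213.92_deg

crossed belt: β = asin((r1+r2)/C) = asin(21/72) = 16.9578°
wrap1 = wrap2 = π + 2β = 213.9155°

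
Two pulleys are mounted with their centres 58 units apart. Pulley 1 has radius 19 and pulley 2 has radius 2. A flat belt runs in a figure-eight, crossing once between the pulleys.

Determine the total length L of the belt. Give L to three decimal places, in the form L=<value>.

crossed belt: β = asin((r1+r2)/C) = asin(21/58) = 21.2273°
wrap1 = wrap2 = π + 2β = 222.4546°
tangent length = C·cosβ = 54.0648
L = (r1+r2)·wrap + 2·C·cosβ = 21·3.8826 + 2·54.0648 = 189.6634

L=189.663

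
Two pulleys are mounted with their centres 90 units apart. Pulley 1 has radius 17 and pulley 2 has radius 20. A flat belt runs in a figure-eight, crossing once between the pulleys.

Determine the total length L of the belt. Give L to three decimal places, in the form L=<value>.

L=311.676

crossed belt: β = asin((r1+r2)/C) = asin(37/90) = 24.2747°
wrap1 = wrap2 = π + 2β = 228.5493°
tangent length = C·cosβ = 82.0427
L = (r1+r2)·wrap + 2·C·cosβ = 37·3.9889 + 2·82.0427 = 311.6760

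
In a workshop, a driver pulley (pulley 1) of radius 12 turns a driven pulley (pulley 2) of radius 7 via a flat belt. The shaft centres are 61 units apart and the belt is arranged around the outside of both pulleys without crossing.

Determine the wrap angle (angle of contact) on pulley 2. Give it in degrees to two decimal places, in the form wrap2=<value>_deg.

wrap2=170.60_deg

open belt: β = asin((r2−r1)/C) = asin(-5/61) = -4.7017°
wrap1 = π − 2β = 189.4033°
wrap2 = π + 2β = 170.5967°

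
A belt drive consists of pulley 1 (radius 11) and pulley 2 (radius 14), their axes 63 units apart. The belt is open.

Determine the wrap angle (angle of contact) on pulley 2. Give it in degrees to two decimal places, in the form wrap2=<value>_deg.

open belt: β = asin((r2−r1)/C) = asin(3/63) = 2.7294°
wrap1 = π − 2β = 174.5412°
wrap2 = π + 2β = 185.4588°

wrap2=185.46_deg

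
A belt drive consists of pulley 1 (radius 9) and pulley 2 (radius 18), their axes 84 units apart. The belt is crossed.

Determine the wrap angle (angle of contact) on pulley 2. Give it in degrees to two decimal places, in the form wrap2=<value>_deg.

wrap2=217.50_deg

crossed belt: β = asin((r1+r2)/C) = asin(27/84) = 18.7493°
wrap1 = wrap2 = π + 2β = 217.4987°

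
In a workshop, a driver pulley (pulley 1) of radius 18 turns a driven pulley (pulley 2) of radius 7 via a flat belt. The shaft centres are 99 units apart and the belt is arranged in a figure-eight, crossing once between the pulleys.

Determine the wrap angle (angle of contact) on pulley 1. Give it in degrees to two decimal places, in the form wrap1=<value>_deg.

wrap1=209.25_deg

crossed belt: β = asin((r1+r2)/C) = asin(25/99) = 14.6270°
wrap1 = wrap2 = π + 2β = 209.2540°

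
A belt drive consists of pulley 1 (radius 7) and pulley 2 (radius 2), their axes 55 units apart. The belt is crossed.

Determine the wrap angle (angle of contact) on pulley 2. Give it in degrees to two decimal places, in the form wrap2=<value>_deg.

crossed belt: β = asin((r1+r2)/C) = asin(9/55) = 9.4180°
wrap1 = wrap2 = π + 2β = 198.8361°

wrap2=198.84_deg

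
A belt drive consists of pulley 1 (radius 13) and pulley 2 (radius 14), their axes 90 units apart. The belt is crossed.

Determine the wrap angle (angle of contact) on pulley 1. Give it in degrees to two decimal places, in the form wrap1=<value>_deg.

crossed belt: β = asin((r1+r2)/C) = asin(27/90) = 17.4576°
wrap1 = wrap2 = π + 2β = 214.9152°

wrap1=214.92_deg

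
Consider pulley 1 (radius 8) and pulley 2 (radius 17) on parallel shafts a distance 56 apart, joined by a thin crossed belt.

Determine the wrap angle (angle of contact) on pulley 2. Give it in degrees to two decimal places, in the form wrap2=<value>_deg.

crossed belt: β = asin((r1+r2)/C) = asin(25/56) = 26.5148°
wrap1 = wrap2 = π + 2β = 233.0295°

wrap2=233.03_deg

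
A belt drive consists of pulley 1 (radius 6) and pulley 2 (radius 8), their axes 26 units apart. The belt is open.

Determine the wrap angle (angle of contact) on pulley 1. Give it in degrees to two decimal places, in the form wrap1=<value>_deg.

wrap1=171.18_deg

open belt: β = asin((r2−r1)/C) = asin(2/26) = 4.4117°
wrap1 = π − 2β = 171.1765°
wrap2 = π + 2β = 188.8235°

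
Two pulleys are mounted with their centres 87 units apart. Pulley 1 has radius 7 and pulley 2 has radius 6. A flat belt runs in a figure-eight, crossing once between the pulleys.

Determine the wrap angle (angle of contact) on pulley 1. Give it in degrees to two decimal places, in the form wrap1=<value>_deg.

crossed belt: β = asin((r1+r2)/C) = asin(13/87) = 8.5936°
wrap1 = wrap2 = π + 2β = 197.1872°

wrap1=197.19_deg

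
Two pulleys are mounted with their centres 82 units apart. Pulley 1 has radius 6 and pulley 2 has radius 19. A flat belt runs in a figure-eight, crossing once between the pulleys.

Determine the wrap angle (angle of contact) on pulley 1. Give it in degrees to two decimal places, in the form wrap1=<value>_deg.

wrap1=215.50_deg

crossed belt: β = asin((r1+r2)/C) = asin(25/82) = 17.7508°
wrap1 = wrap2 = π + 2β = 215.5017°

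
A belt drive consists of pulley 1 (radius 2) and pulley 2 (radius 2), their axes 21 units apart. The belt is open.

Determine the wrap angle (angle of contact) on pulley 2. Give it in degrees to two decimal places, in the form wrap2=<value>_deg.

wrap2=180.00_deg

open belt: β = asin((r2−r1)/C) = asin(0/21) = 0.0000°
wrap1 = π − 2β = 180.0000°
wrap2 = π + 2β = 180.0000°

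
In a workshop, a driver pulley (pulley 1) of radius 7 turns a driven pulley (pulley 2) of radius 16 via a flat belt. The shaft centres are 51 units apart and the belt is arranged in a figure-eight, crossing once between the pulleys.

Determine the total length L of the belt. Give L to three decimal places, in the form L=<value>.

L=184.817

crossed belt: β = asin((r1+r2)/C) = asin(23/51) = 26.8066°
wrap1 = wrap2 = π + 2β = 233.6132°
tangent length = C·cosβ = 45.5192
L = (r1+r2)·wrap + 2·C·cosβ = 23·4.0773 + 2·45.5192 = 184.8168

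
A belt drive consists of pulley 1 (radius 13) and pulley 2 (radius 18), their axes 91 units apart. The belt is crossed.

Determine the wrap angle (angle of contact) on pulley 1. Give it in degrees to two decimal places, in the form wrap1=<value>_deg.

crossed belt: β = asin((r1+r2)/C) = asin(31/91) = 19.9170°
wrap1 = wrap2 = π + 2β = 219.8341°

wrap1=219.83_deg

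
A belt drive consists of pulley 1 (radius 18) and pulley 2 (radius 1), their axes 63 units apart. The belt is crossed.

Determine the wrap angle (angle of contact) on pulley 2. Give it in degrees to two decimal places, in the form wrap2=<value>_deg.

wrap2=215.11_deg

crossed belt: β = asin((r1+r2)/C) = asin(19/63) = 17.5530°
wrap1 = wrap2 = π + 2β = 215.1059°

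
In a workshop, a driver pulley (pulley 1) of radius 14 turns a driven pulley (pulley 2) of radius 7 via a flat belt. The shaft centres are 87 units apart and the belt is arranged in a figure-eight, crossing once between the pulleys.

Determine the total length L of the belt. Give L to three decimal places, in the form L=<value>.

L=245.067

crossed belt: β = asin((r1+r2)/C) = asin(21/87) = 13.9680°
wrap1 = wrap2 = π + 2β = 207.9359°
tangent length = C·cosβ = 84.4275
L = (r1+r2)·wrap + 2·C·cosβ = 21·3.6292 + 2·84.4275 = 245.0675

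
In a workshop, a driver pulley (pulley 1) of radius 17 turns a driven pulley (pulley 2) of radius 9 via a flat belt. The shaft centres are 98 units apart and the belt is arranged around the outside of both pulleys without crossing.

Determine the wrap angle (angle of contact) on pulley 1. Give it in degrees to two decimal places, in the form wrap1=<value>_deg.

open belt: β = asin((r2−r1)/C) = asin(-8/98) = -4.6824°
wrap1 = π − 2β = 189.3648°
wrap2 = π + 2β = 170.6352°

wrap1=189.36_deg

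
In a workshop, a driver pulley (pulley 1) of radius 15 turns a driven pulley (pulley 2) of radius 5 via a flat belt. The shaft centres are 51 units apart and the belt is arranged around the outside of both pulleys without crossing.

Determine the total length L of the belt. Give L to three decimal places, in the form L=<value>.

open belt: β = asin((r2−r1)/C) = asin(-10/51) = -11.3077°
wrap1 = π − 2β = 202.6155°
wrap2 = π + 2β = 157.3845°
tangent length = C·cosβ = 50.0100
L = r1·wrap1 + r2·wrap2 + 2·C·cosβ = 15·3.5363 + 5·2.7469 + 2·50.0100 = 166.7990

L=166.799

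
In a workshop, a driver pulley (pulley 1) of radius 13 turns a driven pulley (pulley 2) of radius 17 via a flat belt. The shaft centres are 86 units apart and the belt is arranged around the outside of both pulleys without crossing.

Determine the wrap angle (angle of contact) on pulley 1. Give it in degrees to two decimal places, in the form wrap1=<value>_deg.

open belt: β = asin((r2−r1)/C) = asin(4/86) = 2.6659°
wrap1 = π − 2β = 174.6682°
wrap2 = π + 2β = 185.3318°

wrap1=174.67_deg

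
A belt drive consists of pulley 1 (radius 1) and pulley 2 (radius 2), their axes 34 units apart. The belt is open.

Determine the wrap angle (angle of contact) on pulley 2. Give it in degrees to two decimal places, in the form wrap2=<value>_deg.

open belt: β = asin((r2−r1)/C) = asin(1/34) = 1.6854°
wrap1 = π − 2β = 176.6292°
wrap2 = π + 2β = 183.3708°

wrap2=183.37_deg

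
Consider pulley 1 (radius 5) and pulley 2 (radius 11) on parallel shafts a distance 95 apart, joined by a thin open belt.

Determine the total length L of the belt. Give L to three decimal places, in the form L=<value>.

L=240.645

open belt: β = asin((r2−r1)/C) = asin(6/95) = 3.6211°
wrap1 = π − 2β = 172.7578°
wrap2 = π + 2β = 187.2422°
tangent length = C·cosβ = 94.8103
L = r1·wrap1 + r2·wrap2 + 2·C·cosβ = 5·3.0152 + 11·3.2680 + 2·94.8103 = 240.6446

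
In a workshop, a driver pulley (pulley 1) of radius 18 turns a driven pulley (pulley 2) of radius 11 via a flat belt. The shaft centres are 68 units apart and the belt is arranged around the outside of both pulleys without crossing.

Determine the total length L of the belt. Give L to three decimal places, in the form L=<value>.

L=227.827

open belt: β = asin((r2−r1)/C) = asin(-7/68) = -5.9086°
wrap1 = π − 2β = 191.8171°
wrap2 = π + 2β = 168.1829°
tangent length = C·cosβ = 67.6387
L = r1·wrap1 + r2·wrap2 + 2·C·cosβ = 18·3.3478 + 11·2.9353 + 2·67.6387 = 227.8274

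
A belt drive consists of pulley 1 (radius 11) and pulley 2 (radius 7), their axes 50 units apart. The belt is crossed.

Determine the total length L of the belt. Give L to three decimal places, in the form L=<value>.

L=163.102

crossed belt: β = asin((r1+r2)/C) = asin(18/50) = 21.1002°
wrap1 = wrap2 = π + 2β = 222.2004°
tangent length = C·cosβ = 46.6476
L = (r1+r2)·wrap + 2·C·cosβ = 18·3.8781 + 2·46.6476 = 163.1015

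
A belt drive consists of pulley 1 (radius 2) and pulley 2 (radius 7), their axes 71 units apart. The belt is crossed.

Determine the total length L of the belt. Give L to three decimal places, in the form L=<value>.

L=171.417

crossed belt: β = asin((r1+r2)/C) = asin(9/71) = 7.2824°
wrap1 = wrap2 = π + 2β = 194.5649°
tangent length = C·cosβ = 70.4273
L = (r1+r2)·wrap + 2·C·cosβ = 9·3.3958 + 2·70.4273 = 171.4167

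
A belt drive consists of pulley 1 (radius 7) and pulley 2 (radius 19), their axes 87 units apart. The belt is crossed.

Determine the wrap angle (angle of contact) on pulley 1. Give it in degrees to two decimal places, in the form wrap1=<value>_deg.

wrap1=214.78_deg

crossed belt: β = asin((r1+r2)/C) = asin(26/87) = 17.3886°
wrap1 = wrap2 = π + 2β = 214.7772°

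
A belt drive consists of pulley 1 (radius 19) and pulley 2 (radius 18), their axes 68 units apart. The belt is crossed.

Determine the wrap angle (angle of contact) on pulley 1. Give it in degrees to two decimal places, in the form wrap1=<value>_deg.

crossed belt: β = asin((r1+r2)/C) = asin(37/68) = 32.9644°
wrap1 = wrap2 = π + 2β = 245.9288°

wrap1=245.93_deg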